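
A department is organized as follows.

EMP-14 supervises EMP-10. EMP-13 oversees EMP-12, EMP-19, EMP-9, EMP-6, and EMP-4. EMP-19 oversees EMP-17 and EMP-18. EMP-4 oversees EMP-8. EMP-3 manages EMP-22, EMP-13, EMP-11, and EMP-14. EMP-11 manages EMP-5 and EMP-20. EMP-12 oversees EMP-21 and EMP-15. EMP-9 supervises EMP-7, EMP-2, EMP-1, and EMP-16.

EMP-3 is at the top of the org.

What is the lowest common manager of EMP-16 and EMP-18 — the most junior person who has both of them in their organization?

EMP-13

EMP-16's chain of managers is EMP-9, EMP-13, EMP-3. EMP-18's chain of managers is EMP-19, EMP-13, EMP-3. The first manager that appears in both chains is EMP-13.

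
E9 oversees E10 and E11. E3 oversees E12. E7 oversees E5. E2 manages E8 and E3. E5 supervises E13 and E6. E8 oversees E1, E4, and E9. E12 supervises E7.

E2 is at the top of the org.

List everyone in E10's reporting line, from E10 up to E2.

E10 reports to E9. E9 reports to E8. E8 reports to E2. E2 is at the top.

E10 -> E9 -> E8 -> E2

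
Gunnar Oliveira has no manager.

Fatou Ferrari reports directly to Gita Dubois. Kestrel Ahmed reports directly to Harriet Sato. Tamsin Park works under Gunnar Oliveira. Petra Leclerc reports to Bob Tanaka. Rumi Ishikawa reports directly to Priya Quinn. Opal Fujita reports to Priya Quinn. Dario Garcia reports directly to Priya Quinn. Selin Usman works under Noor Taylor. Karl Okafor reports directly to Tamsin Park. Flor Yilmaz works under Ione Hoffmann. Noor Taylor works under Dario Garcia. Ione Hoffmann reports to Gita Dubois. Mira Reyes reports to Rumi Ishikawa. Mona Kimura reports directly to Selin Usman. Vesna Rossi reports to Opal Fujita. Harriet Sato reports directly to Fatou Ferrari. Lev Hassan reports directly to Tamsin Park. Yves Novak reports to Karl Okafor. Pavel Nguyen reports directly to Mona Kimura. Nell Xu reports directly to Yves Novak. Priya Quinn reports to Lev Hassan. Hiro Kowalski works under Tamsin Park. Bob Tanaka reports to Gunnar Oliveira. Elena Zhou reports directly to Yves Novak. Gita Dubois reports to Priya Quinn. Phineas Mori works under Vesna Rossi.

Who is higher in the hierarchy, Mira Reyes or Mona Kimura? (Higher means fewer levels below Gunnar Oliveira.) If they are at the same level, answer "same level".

Mira Reyes

Mira Reyes is 5 levels below Gunnar Oliveira; Mona Kimura is 7. Mira Reyes is higher.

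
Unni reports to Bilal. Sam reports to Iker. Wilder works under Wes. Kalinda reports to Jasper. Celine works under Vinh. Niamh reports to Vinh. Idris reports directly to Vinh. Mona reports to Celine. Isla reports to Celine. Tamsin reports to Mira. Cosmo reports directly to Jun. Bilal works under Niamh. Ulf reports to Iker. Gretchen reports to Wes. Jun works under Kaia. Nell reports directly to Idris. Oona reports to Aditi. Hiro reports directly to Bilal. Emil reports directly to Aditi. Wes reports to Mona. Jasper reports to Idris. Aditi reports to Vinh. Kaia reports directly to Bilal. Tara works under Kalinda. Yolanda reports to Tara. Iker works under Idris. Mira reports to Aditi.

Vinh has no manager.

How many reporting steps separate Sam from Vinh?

Chain from Sam up to Vinh: Sam → Iker → Idris → Vinh. That is 3 steps up, so Sam is 3 levels below Vinh.

3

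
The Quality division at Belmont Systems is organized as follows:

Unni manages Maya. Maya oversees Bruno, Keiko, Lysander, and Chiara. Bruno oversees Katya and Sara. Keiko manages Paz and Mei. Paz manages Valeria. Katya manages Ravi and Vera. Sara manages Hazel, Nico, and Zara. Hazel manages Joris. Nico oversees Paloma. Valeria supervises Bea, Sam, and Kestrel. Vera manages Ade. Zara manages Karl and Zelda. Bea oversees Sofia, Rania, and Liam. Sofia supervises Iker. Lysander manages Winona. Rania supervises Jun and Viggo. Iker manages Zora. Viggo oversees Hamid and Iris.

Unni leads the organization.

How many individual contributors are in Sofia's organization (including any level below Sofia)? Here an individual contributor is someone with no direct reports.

1

The only person in Sofia's organization with no one reporting to them is Zora. That is 1.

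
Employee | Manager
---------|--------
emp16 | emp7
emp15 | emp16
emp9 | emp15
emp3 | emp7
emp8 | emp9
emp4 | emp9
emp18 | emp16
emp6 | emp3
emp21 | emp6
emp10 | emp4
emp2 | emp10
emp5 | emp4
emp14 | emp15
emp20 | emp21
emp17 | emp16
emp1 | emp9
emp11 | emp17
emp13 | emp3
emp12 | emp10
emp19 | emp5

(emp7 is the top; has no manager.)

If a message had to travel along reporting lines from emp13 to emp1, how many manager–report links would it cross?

emp13 is 2 levels below emp7, and emp1 is 4 levels below emp7 (their lowest common manager). The shortest path runs up from emp13 to emp7 and back down to emp1: 2 + 4 = 6 links.

6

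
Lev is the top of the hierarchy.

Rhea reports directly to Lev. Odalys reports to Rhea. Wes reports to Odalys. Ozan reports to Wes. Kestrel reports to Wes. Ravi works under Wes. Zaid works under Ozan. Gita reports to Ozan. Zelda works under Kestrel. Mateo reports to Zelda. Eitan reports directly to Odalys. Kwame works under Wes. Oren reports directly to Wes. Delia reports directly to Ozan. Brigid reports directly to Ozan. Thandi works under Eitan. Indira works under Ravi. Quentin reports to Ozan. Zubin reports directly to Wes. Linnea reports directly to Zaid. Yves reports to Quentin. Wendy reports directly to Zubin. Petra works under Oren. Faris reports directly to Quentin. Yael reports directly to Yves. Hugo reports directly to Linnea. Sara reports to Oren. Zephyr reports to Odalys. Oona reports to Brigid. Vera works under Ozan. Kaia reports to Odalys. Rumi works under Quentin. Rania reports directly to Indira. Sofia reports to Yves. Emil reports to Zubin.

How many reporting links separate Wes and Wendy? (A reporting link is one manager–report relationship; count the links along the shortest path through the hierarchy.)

2

Wendy is in Wes's organization: the chain from Wendy up to Wes is Wendy → Zubin → Wes, which is 2 links.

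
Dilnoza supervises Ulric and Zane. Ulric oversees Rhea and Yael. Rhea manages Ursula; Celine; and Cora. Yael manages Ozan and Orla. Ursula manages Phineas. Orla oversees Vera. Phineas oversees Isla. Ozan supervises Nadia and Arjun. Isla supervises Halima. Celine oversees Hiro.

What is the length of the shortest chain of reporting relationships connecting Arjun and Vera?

4

Arjun is 2 levels below Yael, and Vera is 2 levels below Yael (their lowest common manager). The shortest path runs up from Arjun to Yael and back down to Vera: 2 + 2 = 4 links.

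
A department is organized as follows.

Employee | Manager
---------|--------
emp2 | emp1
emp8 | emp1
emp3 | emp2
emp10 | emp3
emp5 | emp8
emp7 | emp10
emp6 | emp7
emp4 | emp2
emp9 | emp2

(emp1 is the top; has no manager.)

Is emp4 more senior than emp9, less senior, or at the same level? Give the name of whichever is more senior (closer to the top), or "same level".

Both emp4 and emp9 are 2 levels below emp1.

same level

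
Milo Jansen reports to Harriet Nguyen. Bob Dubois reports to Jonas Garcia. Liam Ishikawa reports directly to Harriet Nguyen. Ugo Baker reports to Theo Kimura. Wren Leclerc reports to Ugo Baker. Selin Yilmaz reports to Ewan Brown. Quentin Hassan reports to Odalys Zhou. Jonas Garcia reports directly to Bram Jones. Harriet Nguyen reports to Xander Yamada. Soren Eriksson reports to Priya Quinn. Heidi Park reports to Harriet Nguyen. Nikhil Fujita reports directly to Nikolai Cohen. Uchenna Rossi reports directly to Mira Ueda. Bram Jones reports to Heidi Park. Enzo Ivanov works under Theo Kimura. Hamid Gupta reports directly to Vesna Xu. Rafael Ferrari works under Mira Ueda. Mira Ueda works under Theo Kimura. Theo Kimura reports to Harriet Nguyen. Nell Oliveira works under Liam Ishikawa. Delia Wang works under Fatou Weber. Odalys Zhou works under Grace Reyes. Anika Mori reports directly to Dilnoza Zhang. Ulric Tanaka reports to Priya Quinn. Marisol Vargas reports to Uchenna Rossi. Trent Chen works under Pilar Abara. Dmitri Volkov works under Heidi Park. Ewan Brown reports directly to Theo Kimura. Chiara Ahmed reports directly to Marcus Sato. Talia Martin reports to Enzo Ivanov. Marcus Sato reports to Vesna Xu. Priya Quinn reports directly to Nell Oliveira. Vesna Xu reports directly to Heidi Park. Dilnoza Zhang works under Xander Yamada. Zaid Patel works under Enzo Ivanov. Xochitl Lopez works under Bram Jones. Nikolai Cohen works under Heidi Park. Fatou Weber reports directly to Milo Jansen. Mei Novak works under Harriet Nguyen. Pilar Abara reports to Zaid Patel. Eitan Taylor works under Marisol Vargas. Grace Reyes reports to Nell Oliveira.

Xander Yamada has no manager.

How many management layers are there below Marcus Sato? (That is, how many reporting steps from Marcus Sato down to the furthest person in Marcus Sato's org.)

The longest chain under Marcus Sato runs Marcus Sato → Chiara Ahmed, which is 1 level below Marcus Sato.

1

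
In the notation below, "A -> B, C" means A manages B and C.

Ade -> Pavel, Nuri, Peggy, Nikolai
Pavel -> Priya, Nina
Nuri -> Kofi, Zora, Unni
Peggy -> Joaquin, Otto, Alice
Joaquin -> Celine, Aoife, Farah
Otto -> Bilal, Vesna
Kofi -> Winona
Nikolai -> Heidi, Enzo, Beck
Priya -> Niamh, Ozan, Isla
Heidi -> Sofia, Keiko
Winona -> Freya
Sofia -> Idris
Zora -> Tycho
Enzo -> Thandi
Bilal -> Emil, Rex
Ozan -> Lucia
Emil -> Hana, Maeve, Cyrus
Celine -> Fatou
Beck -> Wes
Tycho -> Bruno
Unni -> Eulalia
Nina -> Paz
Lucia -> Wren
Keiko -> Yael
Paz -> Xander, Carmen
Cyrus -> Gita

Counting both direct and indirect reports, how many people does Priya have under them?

5

Priya directly manages Niamh, Ozan, Isla. Niamh has no reports. Under Ozan: Lucia, Wren (2). Isla has no reports. So Priya's organization is 3 direct reports plus everyone under them: 1 + 3 + 1 = 5.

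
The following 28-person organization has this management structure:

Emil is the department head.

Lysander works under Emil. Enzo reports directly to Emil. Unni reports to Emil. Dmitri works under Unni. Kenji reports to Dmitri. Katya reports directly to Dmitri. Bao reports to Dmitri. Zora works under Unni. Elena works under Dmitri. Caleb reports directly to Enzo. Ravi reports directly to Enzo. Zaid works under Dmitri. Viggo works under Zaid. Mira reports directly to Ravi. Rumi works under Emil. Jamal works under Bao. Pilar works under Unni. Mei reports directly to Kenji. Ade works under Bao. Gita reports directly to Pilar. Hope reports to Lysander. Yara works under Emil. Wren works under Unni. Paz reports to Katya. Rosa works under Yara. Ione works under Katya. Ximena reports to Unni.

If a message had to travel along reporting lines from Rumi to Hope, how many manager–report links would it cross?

Rumi is 1 level below Emil, and Hope is 2 levels below Emil (their lowest common manager). The shortest path runs up from Rumi to Emil and back down to Hope: 1 + 2 = 3 links.

3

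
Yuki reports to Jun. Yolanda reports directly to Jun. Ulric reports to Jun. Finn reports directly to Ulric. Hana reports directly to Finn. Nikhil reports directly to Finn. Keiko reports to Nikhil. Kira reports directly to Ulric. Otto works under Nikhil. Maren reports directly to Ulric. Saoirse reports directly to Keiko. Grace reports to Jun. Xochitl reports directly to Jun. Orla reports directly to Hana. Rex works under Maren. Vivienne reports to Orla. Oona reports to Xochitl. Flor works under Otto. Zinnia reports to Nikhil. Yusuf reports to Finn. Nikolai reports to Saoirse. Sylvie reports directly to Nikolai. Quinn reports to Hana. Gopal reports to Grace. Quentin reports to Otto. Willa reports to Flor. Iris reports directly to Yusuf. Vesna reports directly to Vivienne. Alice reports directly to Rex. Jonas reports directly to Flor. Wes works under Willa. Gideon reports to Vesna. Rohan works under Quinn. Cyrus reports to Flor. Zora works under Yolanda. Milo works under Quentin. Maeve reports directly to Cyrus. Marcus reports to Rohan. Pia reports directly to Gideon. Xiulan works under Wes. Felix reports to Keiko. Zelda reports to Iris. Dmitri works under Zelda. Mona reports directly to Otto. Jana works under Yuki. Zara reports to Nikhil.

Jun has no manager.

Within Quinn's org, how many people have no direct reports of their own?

1

The only person in Quinn's organization with no one reporting to them is Marcus. That is 1.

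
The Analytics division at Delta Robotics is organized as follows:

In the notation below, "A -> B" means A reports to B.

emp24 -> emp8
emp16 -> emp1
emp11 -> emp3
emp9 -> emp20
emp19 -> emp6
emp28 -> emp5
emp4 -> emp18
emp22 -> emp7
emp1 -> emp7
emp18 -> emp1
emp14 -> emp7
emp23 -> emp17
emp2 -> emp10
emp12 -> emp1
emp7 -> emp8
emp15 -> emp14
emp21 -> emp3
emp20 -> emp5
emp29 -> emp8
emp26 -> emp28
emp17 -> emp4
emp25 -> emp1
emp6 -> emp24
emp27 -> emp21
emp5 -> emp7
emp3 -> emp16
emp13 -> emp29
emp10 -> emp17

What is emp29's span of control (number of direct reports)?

1

emp29 directly manages emp13. That is 1 direct report.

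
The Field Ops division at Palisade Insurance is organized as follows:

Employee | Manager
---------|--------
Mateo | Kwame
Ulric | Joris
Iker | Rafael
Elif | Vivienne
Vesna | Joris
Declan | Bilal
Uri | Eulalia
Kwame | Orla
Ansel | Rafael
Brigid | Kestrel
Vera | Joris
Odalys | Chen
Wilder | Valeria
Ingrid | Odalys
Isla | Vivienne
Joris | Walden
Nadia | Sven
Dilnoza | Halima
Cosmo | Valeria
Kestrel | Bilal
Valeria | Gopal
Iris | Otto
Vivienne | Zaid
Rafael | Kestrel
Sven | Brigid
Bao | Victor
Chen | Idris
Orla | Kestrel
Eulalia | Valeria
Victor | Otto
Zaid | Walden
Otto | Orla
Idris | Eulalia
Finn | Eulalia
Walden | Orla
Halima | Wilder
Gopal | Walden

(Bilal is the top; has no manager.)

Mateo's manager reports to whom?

Orla

Mateo reports to Kwame, and Kwame reports to Orla. So Mateo's skip-level manager is Orla.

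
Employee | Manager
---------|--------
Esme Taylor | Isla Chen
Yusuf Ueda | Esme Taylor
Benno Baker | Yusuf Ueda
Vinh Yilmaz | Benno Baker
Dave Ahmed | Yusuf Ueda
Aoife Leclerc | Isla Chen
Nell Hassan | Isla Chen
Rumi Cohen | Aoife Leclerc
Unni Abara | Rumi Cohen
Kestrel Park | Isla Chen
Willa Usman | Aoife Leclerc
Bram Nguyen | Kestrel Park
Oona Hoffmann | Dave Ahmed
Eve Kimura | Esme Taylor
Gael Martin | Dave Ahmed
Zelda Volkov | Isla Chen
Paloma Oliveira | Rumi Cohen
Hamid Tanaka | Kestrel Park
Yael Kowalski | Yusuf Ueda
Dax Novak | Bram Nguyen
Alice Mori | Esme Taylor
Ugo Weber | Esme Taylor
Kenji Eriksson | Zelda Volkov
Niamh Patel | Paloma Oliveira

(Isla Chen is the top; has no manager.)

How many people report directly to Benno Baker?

Benno Baker directly manages Vinh Yilmaz. That is 1 direct report.

1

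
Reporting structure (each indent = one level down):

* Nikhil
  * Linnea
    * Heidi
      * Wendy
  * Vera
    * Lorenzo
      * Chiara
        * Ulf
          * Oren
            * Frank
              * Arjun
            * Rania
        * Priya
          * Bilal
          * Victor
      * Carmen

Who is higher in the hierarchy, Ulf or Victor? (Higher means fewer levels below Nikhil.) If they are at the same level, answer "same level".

Ulf

Ulf is 4 levels below Nikhil; Victor is 5. Ulf is higher.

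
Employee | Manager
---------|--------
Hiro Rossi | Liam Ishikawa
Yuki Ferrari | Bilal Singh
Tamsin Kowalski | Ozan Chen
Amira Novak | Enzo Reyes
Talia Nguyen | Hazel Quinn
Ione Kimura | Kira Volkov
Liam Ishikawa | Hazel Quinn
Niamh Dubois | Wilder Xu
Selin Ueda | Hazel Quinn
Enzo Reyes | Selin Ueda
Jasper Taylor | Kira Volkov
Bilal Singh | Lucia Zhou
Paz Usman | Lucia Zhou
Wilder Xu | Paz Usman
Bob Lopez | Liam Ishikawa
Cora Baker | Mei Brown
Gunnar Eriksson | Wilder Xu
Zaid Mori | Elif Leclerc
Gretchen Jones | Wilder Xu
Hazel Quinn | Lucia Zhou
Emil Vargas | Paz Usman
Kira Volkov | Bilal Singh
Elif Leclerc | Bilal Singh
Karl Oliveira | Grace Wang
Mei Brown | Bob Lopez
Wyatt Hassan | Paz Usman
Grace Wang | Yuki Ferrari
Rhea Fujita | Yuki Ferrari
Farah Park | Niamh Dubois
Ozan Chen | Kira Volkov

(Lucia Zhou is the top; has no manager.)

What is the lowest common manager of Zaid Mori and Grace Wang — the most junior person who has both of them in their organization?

Bilal Singh

Zaid Mori's chain of managers is Elif Leclerc, Bilal Singh, Lucia Zhou. Grace Wang's chain of managers is Yuki Ferrari, Bilal Singh, Lucia Zhou. The first manager that appears in both chains is Bilal Singh.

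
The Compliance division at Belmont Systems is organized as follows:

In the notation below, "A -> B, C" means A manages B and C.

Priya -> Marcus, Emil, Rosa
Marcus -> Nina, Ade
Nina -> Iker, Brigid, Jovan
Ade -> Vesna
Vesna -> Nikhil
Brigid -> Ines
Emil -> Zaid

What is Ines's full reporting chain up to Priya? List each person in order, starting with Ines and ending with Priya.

Ines reports to Brigid. Brigid reports to Nina. Nina reports to Marcus. Marcus reports to Priya. Priya is at the top.

Ines -> Brigid -> Nina -> Marcus -> Priya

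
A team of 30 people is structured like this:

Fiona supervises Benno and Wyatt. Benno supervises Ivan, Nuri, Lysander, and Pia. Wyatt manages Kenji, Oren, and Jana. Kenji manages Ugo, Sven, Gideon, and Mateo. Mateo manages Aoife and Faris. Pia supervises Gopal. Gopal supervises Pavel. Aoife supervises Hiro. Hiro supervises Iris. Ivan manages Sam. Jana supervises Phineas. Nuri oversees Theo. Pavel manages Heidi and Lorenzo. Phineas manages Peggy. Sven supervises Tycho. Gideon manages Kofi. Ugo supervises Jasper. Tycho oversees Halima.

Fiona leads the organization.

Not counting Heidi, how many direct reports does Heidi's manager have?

1

Heidi reports to Pavel. Pavel's other direct reports are Lorenzo — 1 peer.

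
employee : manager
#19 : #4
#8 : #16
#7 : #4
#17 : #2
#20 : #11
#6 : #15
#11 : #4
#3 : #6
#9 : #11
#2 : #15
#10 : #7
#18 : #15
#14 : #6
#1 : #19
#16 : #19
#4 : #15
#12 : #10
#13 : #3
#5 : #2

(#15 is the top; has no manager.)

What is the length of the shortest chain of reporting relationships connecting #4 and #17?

#4 is 1 level below #15, and #17 is 2 levels below #15 (their lowest common manager). The shortest path runs up from #4 to #15 and back down to #17: 1 + 2 = 3 links.

3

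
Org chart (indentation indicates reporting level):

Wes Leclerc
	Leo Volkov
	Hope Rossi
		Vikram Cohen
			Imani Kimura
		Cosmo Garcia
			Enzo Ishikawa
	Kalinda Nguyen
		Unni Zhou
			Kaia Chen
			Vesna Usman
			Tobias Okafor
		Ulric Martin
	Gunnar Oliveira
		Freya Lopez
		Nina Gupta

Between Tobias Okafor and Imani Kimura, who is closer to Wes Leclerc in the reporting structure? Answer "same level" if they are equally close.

Both Tobias Okafor and Imani Kimura are 3 levels below Wes Leclerc.

same level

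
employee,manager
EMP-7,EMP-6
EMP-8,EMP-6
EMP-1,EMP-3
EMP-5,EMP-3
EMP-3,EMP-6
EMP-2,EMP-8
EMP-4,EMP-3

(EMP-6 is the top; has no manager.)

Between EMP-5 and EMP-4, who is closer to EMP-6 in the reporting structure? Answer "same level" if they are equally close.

same level

Both EMP-5 and EMP-4 are 2 levels below EMP-6.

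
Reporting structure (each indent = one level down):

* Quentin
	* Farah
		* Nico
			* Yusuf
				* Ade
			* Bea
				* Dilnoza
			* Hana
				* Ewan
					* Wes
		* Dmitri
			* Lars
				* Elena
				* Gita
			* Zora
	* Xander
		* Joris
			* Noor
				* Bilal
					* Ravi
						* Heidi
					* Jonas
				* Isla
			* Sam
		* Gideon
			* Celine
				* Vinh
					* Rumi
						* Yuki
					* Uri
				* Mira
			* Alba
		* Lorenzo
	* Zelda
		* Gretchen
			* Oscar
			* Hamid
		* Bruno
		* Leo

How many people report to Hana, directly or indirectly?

Hana directly manages Ewan. Under Ewan: Wes (1). That's 2 in total.

2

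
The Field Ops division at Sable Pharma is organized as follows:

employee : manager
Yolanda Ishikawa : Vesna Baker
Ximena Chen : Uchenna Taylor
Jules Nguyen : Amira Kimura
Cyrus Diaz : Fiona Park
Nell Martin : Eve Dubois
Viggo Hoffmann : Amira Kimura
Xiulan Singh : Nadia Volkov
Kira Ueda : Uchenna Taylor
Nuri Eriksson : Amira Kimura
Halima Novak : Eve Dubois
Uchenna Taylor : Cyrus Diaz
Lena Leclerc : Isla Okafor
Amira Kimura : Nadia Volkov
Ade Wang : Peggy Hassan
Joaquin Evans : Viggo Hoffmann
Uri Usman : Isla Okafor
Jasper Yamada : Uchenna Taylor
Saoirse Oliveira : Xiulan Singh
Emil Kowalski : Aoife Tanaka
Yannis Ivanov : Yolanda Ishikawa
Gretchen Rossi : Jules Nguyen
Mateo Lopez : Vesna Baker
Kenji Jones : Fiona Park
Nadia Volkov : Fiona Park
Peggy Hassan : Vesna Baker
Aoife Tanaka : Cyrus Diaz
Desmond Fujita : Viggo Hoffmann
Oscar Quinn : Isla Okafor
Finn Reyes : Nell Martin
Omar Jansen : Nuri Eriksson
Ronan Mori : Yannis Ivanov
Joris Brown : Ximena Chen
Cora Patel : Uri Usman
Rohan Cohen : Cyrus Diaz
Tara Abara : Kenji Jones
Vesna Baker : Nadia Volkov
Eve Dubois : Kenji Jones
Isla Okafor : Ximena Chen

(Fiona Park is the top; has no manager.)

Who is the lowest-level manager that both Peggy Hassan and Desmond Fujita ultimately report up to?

Nadia Volkov

Peggy Hassan's chain of managers is Vesna Baker, Nadia Volkov, Fiona Park. Desmond Fujita's chain of managers is Viggo Hoffmann, Amira Kimura, Nadia Volkov, Fiona Park. The first manager that appears in both chains is Nadia Volkov.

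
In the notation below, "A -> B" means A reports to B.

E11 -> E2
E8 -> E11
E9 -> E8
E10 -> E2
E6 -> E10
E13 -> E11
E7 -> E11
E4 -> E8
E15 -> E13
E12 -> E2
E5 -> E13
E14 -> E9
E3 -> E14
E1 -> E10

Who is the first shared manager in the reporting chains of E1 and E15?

E2

E1's chain of managers is E10, E2. E15's chain of managers is E13, E11, E2. The first manager that appears in both chains is E2.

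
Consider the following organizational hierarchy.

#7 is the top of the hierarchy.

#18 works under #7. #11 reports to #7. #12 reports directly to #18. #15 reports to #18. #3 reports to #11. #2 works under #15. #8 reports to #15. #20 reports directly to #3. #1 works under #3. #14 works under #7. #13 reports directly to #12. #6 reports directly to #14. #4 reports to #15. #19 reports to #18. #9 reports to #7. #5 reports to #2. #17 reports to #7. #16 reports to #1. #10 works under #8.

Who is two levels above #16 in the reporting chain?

#3

#16 reports to #1, and #1 reports to #3. So #16's skip-level manager is #3.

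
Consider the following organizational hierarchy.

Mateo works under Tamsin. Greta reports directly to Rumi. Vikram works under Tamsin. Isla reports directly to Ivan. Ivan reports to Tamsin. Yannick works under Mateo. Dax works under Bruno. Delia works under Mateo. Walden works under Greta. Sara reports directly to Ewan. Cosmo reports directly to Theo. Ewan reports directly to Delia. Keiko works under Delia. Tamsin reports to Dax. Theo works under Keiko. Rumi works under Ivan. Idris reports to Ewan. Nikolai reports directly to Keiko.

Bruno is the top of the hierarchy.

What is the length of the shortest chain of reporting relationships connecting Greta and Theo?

Greta is 3 levels below Tamsin, and Theo is 4 levels below Tamsin (their lowest common manager). The shortest path runs up from Greta to Tamsin and back down to Theo: 3 + 4 = 7 links.

7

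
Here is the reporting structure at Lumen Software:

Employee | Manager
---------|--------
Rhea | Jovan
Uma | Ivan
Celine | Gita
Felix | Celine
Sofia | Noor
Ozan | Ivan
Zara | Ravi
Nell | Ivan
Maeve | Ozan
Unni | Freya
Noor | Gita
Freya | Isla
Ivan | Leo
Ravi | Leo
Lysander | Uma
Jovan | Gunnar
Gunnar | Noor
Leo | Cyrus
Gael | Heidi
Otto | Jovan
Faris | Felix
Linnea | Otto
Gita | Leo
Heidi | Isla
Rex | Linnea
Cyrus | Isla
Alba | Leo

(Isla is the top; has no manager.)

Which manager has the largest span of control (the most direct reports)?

Leo

Direct-report counts: Isla has 3; Freya has 1; Heidi has 1; Cyrus has 1; Leo has 4; Ivan has 3; Uma has 1; Ozan has 1; Gita has 2; Celine has 1; Felix has 1; Noor has 2; Gunnar has 1; Jovan has 2; Otto has 1; Linnea has 1; Ravi has 1. The largest is 4, held by Leo.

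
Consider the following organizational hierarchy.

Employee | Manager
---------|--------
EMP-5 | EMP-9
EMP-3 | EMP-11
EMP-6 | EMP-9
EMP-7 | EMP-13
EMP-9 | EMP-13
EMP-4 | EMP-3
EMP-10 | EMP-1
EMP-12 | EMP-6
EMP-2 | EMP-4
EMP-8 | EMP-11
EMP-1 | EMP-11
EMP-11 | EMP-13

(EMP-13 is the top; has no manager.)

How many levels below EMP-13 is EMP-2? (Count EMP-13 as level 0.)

Chain from EMP-2 up to EMP-13: EMP-2 → EMP-4 → EMP-3 → EMP-11 → EMP-13. That is 4 steps up, so EMP-2 is 4 levels below EMP-13.

4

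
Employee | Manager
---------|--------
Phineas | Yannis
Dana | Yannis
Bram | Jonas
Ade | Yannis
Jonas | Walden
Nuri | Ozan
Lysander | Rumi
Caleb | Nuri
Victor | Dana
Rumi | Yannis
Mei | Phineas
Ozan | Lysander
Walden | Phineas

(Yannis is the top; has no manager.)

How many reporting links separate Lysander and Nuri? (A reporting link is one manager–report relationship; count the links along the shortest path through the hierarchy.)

Nuri is in Lysander's organization: the chain from Nuri up to Lysander is Nuri → Ozan → Lysander, which is 2 links.

2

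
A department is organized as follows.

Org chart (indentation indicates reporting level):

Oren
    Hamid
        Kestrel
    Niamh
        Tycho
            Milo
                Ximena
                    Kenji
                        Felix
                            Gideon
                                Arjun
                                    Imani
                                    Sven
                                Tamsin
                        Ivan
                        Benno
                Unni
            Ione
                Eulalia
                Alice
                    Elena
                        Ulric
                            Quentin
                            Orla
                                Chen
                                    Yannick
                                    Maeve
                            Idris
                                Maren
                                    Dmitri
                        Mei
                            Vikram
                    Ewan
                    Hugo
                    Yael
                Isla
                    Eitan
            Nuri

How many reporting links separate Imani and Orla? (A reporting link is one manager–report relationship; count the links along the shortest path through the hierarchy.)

Imani is 7 levels below Tycho, and Orla is 5 levels below Tycho (their lowest common manager). The shortest path runs up from Imani to Tycho and back down to Orla: 7 + 5 = 12 links.

12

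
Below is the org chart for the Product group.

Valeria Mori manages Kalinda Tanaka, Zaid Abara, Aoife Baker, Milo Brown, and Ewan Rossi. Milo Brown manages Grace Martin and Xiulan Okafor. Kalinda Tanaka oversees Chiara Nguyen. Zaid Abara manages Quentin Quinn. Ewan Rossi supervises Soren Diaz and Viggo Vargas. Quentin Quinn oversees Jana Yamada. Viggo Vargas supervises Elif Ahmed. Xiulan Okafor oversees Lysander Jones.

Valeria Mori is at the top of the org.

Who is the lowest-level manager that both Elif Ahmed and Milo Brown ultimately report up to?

Valeria Mori

Elif Ahmed's chain of managers is Viggo Vargas, Ewan Rossi, Valeria Mori. Milo Brown's chain of managers is Valeria Mori. The first manager that appears in both chains is Valeria Mori.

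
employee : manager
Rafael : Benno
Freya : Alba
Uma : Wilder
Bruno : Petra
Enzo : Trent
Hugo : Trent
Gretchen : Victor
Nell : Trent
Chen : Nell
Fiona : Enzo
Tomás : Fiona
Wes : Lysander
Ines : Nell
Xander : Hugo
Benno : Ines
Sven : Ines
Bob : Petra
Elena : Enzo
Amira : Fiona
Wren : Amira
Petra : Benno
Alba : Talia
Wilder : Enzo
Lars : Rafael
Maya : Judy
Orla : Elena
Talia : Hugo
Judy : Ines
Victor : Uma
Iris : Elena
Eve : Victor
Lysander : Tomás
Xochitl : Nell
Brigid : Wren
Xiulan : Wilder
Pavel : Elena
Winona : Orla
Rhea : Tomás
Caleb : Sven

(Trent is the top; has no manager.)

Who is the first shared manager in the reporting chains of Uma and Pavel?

Enzo

Uma's chain of managers is Wilder, Enzo, Trent. Pavel's chain of managers is Elena, Enzo, Trent. The first manager that appears in both chains is Enzo.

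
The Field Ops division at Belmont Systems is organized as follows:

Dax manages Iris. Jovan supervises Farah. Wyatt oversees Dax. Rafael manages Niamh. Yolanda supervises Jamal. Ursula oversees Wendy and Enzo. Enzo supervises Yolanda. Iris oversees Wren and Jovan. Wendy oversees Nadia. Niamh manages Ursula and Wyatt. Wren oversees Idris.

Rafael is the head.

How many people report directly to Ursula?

Ursula directly manages Wendy, Enzo. That is 2 direct reports.

2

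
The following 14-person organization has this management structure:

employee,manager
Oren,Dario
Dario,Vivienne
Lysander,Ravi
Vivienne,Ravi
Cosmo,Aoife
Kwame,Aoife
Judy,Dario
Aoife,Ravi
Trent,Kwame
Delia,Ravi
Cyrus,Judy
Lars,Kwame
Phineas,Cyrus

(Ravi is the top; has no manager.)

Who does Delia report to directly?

Delia reports directly to Ravi.

Ravi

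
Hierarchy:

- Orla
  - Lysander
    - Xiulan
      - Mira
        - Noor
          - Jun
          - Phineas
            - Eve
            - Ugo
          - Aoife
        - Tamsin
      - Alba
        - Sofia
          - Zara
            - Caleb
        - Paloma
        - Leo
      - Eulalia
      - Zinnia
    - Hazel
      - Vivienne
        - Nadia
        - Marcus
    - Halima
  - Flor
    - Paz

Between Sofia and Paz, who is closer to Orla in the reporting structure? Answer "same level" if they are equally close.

Paz

Sofia is 4 levels below Orla; Paz is 2. Paz is higher.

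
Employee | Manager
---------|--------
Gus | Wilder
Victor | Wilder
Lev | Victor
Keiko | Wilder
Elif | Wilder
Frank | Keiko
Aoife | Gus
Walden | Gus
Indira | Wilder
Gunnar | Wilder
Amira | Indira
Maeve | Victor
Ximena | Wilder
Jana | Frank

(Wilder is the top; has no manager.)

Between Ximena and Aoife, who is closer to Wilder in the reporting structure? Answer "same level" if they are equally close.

Ximena is 1 level below Wilder; Aoife is 2. Ximena is higher.

Ximena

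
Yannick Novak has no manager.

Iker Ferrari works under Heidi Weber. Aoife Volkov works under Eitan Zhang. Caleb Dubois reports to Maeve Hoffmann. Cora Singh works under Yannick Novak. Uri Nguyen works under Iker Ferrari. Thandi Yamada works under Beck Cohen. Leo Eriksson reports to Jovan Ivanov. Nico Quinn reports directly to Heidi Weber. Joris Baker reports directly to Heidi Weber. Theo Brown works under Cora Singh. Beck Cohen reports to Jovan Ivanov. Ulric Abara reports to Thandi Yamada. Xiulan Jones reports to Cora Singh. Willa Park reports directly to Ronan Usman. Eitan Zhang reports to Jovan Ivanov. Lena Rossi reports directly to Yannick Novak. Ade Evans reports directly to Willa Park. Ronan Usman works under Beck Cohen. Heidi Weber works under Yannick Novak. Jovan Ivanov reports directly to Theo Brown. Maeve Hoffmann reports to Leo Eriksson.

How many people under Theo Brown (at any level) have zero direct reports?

4

The people in Theo Brown's organization with no one reporting to them are Aoife Volkov, Ulric Abara, Ade Evans, Caleb Dubois. That is 4.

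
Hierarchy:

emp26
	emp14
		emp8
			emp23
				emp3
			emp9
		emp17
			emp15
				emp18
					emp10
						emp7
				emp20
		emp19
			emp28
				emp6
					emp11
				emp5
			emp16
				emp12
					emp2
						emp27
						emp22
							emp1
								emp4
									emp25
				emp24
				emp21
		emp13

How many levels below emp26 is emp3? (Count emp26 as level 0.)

4

Chain from emp3 up to emp26: emp3 → emp23 → emp8 → emp14 → emp26. That is 4 steps up, so emp3 is 4 levels below emp26.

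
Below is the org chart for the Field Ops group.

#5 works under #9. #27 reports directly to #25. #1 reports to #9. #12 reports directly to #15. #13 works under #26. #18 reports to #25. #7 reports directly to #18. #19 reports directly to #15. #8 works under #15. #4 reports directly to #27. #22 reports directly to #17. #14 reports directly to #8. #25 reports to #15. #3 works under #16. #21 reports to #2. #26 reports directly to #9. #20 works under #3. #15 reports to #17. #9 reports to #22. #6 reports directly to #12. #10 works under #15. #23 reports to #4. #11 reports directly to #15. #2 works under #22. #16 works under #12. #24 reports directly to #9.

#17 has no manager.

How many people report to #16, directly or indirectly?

#16 directly manages #3. Under #3: #20 (1). That's 2 in total.

2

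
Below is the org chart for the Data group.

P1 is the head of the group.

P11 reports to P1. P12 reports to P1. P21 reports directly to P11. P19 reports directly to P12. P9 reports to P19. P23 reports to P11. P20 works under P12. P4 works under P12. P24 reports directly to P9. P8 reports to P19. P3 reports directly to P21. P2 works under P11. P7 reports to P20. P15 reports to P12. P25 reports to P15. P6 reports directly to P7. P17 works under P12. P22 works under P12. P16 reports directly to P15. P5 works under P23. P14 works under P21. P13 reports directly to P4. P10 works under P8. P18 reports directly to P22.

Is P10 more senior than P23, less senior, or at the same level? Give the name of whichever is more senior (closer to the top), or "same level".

P10 is 4 levels below P1; P23 is 2. P23 is higher.

P23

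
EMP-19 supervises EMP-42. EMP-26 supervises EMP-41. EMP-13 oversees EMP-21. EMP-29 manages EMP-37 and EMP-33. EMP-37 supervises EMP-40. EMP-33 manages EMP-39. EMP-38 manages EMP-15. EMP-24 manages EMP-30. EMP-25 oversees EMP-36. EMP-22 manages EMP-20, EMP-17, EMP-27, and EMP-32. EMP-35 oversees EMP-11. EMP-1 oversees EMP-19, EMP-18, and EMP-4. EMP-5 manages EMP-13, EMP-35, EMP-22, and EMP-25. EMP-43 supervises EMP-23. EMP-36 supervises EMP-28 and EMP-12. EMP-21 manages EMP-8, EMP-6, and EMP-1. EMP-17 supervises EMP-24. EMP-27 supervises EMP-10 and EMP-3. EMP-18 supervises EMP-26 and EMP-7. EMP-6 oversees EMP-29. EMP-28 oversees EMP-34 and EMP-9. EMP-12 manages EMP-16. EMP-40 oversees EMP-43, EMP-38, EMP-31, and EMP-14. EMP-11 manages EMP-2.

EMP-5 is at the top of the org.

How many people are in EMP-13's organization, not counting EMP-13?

22

EMP-13 directly manages EMP-21. Under EMP-21: EMP-1, EMP-4, EMP-18, EMP-7, EMP-26, EMP-41, EMP-19, EMP-42, EMP-6, EMP-29, EMP-33, EMP-39, EMP-37, EMP-40, EMP-14, EMP-31, EMP-38, EMP-15, EMP-43, EMP-23, EMP-8 (21). That's 22 in total.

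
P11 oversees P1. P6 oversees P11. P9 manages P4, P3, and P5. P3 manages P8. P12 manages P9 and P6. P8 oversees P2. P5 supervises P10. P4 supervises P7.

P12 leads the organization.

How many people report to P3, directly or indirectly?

2

P3 directly manages P8. Under P8: P2 (1). That's 2 in total.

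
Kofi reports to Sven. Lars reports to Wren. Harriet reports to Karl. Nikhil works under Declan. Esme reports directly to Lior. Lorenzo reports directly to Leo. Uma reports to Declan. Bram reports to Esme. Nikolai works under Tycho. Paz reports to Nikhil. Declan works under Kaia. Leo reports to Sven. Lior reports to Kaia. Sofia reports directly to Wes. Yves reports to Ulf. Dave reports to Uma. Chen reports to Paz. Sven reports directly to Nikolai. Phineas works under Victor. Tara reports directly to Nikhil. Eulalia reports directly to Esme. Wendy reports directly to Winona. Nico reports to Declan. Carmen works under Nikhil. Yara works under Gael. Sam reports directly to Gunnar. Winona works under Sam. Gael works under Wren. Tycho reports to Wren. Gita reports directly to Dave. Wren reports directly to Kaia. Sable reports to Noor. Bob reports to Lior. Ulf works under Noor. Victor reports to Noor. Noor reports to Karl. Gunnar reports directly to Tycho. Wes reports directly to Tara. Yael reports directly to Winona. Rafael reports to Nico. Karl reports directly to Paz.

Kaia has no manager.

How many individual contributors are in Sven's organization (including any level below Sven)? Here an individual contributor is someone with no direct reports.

2

The people in Sven's organization with no one reporting to them are Kofi, Lorenzo. That is 2.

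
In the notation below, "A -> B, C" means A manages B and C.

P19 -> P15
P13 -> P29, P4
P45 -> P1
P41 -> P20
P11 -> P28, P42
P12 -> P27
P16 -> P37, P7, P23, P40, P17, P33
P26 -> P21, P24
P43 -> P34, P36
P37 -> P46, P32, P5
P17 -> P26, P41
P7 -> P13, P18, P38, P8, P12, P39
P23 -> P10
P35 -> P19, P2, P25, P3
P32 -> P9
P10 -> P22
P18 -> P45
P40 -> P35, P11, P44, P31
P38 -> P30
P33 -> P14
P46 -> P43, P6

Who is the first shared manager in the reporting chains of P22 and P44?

P22's chain of managers is P10, P23, P16. P44's chain of managers is P40, P16. The first manager that appears in both chains is P16.

P16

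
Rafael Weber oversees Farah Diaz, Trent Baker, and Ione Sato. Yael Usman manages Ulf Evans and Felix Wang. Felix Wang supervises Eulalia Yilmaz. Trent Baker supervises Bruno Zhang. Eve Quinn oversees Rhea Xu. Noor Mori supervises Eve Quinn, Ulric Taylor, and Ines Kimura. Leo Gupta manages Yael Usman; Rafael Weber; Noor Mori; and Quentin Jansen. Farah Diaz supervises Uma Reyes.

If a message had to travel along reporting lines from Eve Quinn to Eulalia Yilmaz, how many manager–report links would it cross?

Eve Quinn is 2 levels below Leo Gupta, and Eulalia Yilmaz is 3 levels below Leo Gupta (their lowest common manager). The shortest path runs up from Eve Quinn to Leo Gupta and back down to Eulalia Yilmaz: 2 + 3 = 5 links.

5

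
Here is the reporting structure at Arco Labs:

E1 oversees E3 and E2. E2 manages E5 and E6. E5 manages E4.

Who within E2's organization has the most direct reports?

Direct-report counts within E2's organization: E2 has 2; E5 has 1. The largest is 2, held by E2.

E2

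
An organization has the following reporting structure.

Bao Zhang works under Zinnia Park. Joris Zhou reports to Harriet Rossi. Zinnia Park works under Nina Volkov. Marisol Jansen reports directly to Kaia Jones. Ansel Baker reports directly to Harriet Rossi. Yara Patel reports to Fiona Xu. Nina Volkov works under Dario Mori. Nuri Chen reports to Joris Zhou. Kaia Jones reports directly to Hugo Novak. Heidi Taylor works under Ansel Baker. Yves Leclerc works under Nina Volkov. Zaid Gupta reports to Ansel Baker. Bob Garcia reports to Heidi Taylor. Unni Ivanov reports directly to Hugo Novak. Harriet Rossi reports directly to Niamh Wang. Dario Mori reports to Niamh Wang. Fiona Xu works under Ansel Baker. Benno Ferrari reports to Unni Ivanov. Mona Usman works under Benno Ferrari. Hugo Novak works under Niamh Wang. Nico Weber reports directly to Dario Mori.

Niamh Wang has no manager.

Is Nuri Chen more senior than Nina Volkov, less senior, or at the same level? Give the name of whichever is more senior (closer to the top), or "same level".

Nuri Chen is 3 levels below Niamh Wang; Nina Volkov is 2. Nina Volkov is higher.

Nina Volkov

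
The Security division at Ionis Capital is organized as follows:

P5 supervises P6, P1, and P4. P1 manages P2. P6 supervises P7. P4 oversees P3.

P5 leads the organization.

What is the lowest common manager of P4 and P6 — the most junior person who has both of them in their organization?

P4's chain of managers is P5. P6's chain of managers is P5. The first manager that appears in both chains is P5.

P5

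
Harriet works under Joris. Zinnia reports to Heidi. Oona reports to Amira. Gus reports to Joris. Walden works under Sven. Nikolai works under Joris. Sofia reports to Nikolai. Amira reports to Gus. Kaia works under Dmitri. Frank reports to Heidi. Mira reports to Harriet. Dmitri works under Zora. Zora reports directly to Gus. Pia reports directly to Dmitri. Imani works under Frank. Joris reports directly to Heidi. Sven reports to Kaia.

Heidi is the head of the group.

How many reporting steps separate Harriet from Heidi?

Chain from Harriet up to Heidi: Harriet → Joris → Heidi. That is 2 steps up, so Harriet is 2 levels below Heidi.

2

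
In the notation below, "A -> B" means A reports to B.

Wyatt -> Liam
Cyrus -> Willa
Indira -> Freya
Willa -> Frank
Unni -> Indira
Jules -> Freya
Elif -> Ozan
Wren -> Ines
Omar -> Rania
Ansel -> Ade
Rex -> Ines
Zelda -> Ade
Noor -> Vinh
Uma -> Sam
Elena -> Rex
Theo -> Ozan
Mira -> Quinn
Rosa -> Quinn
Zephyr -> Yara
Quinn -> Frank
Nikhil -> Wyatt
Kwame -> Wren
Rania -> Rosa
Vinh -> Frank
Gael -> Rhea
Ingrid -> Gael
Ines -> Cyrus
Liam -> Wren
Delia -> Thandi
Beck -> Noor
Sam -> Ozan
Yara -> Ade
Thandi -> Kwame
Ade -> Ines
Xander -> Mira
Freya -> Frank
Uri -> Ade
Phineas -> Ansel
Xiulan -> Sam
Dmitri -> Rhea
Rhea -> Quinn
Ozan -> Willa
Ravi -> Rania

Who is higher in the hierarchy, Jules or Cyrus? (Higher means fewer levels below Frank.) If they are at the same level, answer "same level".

Both Jules and Cyrus are 2 levels below Frank.

same level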